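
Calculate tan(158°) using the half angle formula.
tan(158°) = sin 316° / (1 + cos 316°) = -0.404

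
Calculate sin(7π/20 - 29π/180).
sin(7π/20 - 29π/180) = sin 7π/20 cos 29π/180 - cos 7π/20 sin 29π/180 = 0.5592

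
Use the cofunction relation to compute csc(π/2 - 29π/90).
csc(π/2 - 29π/90) = sec(29π/90) = 1.887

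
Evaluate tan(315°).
tan(315°) = -1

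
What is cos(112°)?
cos(112°) = -0.3746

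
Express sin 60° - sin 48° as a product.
sin 60° - sin 48° = 2 cos(54°) sin(6°)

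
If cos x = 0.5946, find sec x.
sec x = 1/cos x = 1.682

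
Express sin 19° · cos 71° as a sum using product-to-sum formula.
sin 19° cos 71° = (1/2)[sin(19°+71°) + sin(19°-71°)]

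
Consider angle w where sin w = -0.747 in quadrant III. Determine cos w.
cos w = ±√(1 - sin²w) = -0.6648 (negative in QIII)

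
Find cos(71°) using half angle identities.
cos(71°) = √((1 + cos 142°)/2) = 0.3256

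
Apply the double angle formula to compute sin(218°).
sin(218°) = 2 sin 109° cos 109° = -0.6157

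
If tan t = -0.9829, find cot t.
cot t = 1/tan t = -1.017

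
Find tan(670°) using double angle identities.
tan(670°) = 2 tan 335° / (1 - tan²335°) = -1.192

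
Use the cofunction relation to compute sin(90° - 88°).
sin(90° - 88°) = cos(88°) = 0.0349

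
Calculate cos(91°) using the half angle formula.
cos(91°) = -√((1 + cos 182°)/2) = -0.01745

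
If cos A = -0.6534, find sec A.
sec A = 1/cos A = -1.53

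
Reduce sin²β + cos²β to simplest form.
sin²β + cos²β = 1 (using Pythagorean identity)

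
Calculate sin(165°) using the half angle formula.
sin(165°) = √((1 - cos 330°)/2) = (√6-√2)/4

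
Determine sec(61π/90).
sec(61π/90) = -1.887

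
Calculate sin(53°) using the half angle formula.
sin(53°) = √((1 - cos 106°)/2) = 0.7986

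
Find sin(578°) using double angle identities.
sin(578°) = 2 sin 289° cos 289° = -0.6157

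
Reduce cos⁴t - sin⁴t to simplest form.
cos⁴t - sin⁴t = cos(2t) (using Factoring + double angle)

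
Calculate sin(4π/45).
sin(4π/45) = 0.2756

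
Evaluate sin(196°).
sin(196°) = -0.2756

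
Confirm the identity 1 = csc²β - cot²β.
RHS = 1/sin²β - cos²β/sin²β = (1 - cos²β)/sin²β = sin²β/sin²β = 1 = LHS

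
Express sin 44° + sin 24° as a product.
sin 44° + sin 24° = 2 sin(34°) cos(10°)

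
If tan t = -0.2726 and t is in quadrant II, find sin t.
sin t = 0.263 (using tan²t + 1 = sec²t)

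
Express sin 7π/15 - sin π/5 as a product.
sin 7π/15 - sin π/5 = 2 cos(π/3) sin(2π/15)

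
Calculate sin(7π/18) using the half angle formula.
sin(7π/18) = √((1 - cos 7π/9)/2) = 0.9397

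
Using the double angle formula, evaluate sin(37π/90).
sin(37π/90) = 2 sin 37π/180 cos 37π/180 = 0.9613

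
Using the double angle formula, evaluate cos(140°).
cos(140°) = cos²70° - sin²70° = -0.766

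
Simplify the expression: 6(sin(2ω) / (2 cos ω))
6(sin(2ω) / (2 cos ω)) = 6(sin ω) (using Double angle)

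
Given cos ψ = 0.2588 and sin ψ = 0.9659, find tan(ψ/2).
tan(ψ/2) = sin ψ / (1 + cos ψ) = 0.7673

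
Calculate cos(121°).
cos(121°) = -0.515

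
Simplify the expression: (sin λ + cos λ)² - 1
(sin λ + cos λ)² - 1 = sin(2λ) (using Pythagorean + double angle)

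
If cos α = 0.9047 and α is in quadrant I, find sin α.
sin α = 0.426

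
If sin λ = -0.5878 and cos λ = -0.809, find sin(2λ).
sin(2λ) = 2 sin λ cos λ = 0.9511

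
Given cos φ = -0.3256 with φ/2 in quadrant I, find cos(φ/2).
cos(φ/2) = ±√((1 + cos φ)/2); positive since φ/2 ∈ QI, so cos(φ/2) = 0.5807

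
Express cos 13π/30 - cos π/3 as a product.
cos 13π/30 - cos π/3 = -2 sin(23π/60) sin(π/20)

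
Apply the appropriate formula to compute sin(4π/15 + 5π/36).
sin(4π/15 + 5π/36) = sin 4π/15 cos 5π/36 + cos 4π/15 sin 5π/36 = 0.9563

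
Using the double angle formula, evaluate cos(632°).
cos(632°) = cos²316° - sin²316° = 0.0349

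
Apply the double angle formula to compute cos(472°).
cos(472°) = cos²236° - sin²236° = -0.3746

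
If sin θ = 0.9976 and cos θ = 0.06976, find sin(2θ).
sin(2θ) = 2 sin θ cos θ = 0.1392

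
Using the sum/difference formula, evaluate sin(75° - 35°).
sin(75° - 35°) = sin 75° cos 35° - cos 75° sin 35° = 0.6428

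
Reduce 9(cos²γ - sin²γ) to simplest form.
9(cos²γ - sin²γ) = 9(cos(2γ)) (using Double angle)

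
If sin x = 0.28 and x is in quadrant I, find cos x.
cos x = 0.96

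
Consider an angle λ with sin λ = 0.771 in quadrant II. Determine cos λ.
cos λ = ±√(1 - sin²λ) = -0.6368 (negative in QII)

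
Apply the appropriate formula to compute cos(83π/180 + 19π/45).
cos(83π/180 + 19π/45) = cos 83π/180 cos 19π/45 - sin 83π/180 sin 19π/45 = -0.9336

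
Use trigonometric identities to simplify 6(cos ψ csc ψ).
6(cos ψ csc ψ) = 6(cot ψ) (using Reciprocal + quotient)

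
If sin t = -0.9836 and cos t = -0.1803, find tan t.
tan t = sin t / cos t = 5.455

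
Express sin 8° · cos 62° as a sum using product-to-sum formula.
sin 8° cos 62° = (1/2)[sin(8°+62°) + sin(8°-62°)]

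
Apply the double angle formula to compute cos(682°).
cos(682°) = cos²341° - sin²341° = 0.788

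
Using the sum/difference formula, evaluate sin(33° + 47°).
sin(33° + 47°) = sin 33° cos 47° + cos 33° sin 47° = 0.9848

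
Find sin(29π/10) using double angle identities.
sin(29π/10) = 2 sin 29π/20 cos 29π/20 = 0.309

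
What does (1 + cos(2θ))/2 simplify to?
(1 + cos(2θ))/2 = cos²θ (using Power reduction)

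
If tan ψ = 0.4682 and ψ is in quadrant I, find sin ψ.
sin ψ = 0.424 (using tan²ψ + 1 = sec²ψ)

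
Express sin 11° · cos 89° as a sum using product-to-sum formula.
sin 11° cos 89° = (1/2)[sin(11°+89°) + sin(11°-89°)]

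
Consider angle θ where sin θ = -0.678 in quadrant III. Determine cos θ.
cos θ = ±√(1 - sin²θ) = -0.7351 (negative in QIII)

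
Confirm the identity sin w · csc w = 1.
LHS = sin w · (1/sin w) = 1 = RHS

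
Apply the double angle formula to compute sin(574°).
sin(574°) = 2 sin 287° cos 287° = -0.5592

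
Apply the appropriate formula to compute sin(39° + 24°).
sin(39° + 24°) = sin 39° cos 24° + cos 39° sin 24° = 0.891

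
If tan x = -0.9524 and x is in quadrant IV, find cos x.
cos x = 0.7241 (using tan²x + 1 = sec²x)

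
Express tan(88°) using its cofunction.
tan(88°) = cot(90° - 88°) = cot(2°)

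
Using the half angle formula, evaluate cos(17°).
cos(17°) = √((1 + cos 34°)/2) = 0.9563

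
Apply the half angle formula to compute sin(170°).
sin(170°) = √((1 - cos 340°)/2) = 0.1736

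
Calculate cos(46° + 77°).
cos(46° + 77°) = cos 46° cos 77° - sin 46° sin 77° = -0.5446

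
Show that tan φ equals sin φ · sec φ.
RHS = sin φ · (1/cos φ) = sin φ/cos φ = tan φ = LHS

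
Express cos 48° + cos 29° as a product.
cos 48° + cos 29° = 2 cos(38.5°) cos(9.5°)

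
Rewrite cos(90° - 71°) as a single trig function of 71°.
cos(90° - 71°) = sin(71°)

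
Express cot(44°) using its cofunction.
cot(44°) = tan(90° - 44°) = tan(46°)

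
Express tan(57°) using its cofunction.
tan(57°) = cot(90° - 57°) = cot(33°)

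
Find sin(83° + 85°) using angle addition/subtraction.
sin(83° + 85°) = sin 83° cos 85° + cos 83° sin 85° = 0.2079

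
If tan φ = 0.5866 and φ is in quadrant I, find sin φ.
sin φ = 0.506 (using tan²φ + 1 = sec²φ)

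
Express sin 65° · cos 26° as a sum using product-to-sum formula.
sin 65° cos 26° = (1/2)[sin(65°+26°) + sin(65°-26°)]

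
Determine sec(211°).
sec(211°) = -1.167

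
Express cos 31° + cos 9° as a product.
cos 31° + cos 9° = 2 cos(20°) cos(11°)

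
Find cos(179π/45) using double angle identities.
cos(179π/45) = cos²179π/90 - sin²179π/90 = 0.9976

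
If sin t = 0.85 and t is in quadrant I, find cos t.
cos t = 0.5268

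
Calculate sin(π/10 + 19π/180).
sin(π/10 + 19π/180) = sin π/10 cos 19π/180 + cos π/10 sin 19π/180 = 0.6018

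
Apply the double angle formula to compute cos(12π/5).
cos(12π/5) = cos²6π/5 - sin²6π/5 = 0.309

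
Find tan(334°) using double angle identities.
tan(334°) = 2 tan 167° / (1 - tan²167°) = -0.4877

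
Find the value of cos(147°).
cos(147°) = -0.8387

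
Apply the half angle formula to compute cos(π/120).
cos(π/120) = √((1 + cos π/60)/2) = 0.9997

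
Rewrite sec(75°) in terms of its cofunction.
sec(75°) = csc(90° - 75°) = csc(15°)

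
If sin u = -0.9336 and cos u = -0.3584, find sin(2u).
sin(2u) = 2 sin u cos u = 0.6692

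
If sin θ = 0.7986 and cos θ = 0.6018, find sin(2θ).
sin(2θ) = 2 sin θ cos θ = 0.9612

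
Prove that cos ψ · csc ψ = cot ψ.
LHS = cos ψ · (1/sin ψ) = cos ψ/sin ψ = cot ψ = RHS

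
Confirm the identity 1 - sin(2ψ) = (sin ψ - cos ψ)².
RHS = sin²ψ - 2 sin ψ cos ψ + cos²ψ = (sin²ψ + cos²ψ) - 2 sin ψ cos ψ = 1 - sin(2ψ) = LHS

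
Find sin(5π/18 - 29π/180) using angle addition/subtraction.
sin(5π/18 - 29π/180) = sin 5π/18 cos 29π/180 - cos 5π/18 sin 29π/180 = 0.3584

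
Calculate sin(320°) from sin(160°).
sin(320°) = 2 sin 160° cos 160° = -0.6428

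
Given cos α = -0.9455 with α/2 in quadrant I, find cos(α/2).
cos(α/2) = ±√((1 + cos α)/2); positive since α/2 ∈ QI, so cos(α/2) = 0.1651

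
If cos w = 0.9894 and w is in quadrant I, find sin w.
sin w = 0.1452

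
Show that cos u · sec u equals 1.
LHS = cos u · (1/cos u) = 1 = RHS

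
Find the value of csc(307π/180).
csc(307π/180) = -1.252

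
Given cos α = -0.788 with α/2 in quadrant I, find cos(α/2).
cos(α/2) = ±√((1 + cos α)/2); positive since α/2 ∈ QI, so cos(α/2) = 0.3256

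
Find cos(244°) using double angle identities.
cos(244°) = cos²122° - sin²122° = -0.4384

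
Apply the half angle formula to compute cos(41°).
cos(41°) = √((1 + cos 82°)/2) = 0.7547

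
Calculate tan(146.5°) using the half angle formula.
tan(146.5°) = sin 293° / (1 + cos 293°) = -0.6619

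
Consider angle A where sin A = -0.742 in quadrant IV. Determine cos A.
cos A = √(1 - sin²A) = 0.6704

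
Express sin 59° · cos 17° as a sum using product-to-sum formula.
sin 59° cos 17° = (1/2)[sin(59°+17°) + sin(59°-17°)]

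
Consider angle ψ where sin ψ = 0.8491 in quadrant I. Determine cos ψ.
cos ψ = √(1 - sin²ψ) = 0.5282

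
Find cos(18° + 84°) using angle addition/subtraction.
cos(18° + 84°) = cos 18° cos 84° - sin 18° sin 84° = -0.2079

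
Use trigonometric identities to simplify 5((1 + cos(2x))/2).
5((1 + cos(2x))/2) = 5(cos²x) (using Power reduction)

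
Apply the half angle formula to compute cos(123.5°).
cos(123.5°) = -√((1 + cos 247°)/2) = -0.5519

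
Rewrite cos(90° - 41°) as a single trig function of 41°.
cos(90° - 41°) = sin(41°)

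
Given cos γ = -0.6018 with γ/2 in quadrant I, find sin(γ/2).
sin(γ/2) = ±√((1 - cos γ)/2); positive since γ/2 ∈ QI, so sin(γ/2) = 0.8949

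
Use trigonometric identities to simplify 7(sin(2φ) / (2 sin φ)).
7(sin(2φ) / (2 sin φ)) = 7(cos φ) (using Double angle)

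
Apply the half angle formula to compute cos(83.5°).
cos(83.5°) = √((1 + cos 167°)/2) = 0.1132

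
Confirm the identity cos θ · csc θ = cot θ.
LHS = cos θ · (1/sin θ) = cos θ/sin θ = cot θ = RHS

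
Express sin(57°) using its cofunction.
sin(57°) = cos(90° - 57°) = cos(33°)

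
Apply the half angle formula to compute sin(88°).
sin(88°) = √((1 - cos 176°)/2) = 0.9994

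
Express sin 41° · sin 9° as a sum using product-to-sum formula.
sin 41° sin 9° = (1/2)[cos(41°-9°) - cos(41°+9°)]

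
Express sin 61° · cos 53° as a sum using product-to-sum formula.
sin 61° cos 53° = (1/2)[sin(61°+53°) + sin(61°-53°)]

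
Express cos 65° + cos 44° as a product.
cos 65° + cos 44° = 2 cos(54.5°) cos(10.5°)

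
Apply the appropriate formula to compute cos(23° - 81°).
cos(23° - 81°) = cos 23° cos 81° + sin 23° sin 81° = 0.5299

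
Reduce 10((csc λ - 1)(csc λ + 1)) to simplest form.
10((csc λ - 1)(csc λ + 1)) = 10(cot²λ) (using Diff. of squares)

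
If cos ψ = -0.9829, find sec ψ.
sec ψ = 1/cos ψ = -1.017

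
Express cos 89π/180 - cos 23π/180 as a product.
cos 89π/180 - cos 23π/180 = -2 sin(14π/45) sin(11π/60)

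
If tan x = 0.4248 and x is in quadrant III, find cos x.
cos x = -0.9204 (using tan²x + 1 = sec²x)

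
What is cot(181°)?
cot(181°) = 57.29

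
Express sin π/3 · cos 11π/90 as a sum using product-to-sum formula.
sin π/3 cos 11π/90 = (1/2)[sin(π/3+11π/90) + sin(π/3-11π/90)]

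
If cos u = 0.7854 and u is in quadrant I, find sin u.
sin u = 0.619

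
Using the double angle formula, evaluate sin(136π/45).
sin(136π/45) = 2 sin 68π/45 cos 68π/45 = -0.06976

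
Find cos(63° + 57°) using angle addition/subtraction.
cos(63° + 57°) = cos 63° cos 57° - sin 63° sin 57° = -1/2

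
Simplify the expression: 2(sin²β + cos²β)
2(sin²β + cos²β) = 2 (using Pythagorean identity)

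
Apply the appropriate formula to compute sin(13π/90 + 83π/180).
sin(13π/90 + 83π/180) = sin 13π/90 cos 83π/180 + cos 13π/90 sin 83π/180 = 0.9455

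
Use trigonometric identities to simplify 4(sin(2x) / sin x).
4(sin(2x) / sin x) = 4(2 cos x) (using Double angle)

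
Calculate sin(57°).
sin(57°) = 0.8387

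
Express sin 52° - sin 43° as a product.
sin 52° - sin 43° = 2 cos(47.5°) sin(4.5°)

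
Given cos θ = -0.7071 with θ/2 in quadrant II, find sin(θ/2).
sin(θ/2) = ±√((1 - cos θ)/2); positive since θ/2 ∈ QII, so sin(θ/2) = 0.9239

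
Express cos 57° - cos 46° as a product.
cos 57° - cos 46° = -2 sin(51.5°) sin(5.5°)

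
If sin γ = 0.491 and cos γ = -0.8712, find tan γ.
tan γ = sin γ / cos γ = -0.5636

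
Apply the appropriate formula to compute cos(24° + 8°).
cos(24° + 8°) = cos 24° cos 8° - sin 24° sin 8° = 0.848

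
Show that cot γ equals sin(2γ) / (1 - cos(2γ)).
RHS = 2 sin γ cos γ / (2sin²γ) = cos γ/sin γ = cot γ = LHS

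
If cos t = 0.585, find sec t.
sec t = 1/cos t = 1.709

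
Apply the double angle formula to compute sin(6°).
sin(6°) = 2 sin 3° cos 3° = 0.1045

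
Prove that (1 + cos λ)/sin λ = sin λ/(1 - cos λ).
RHS = sin λ(1 + cos λ) / ((1 - cos λ)(1 + cos λ)) = sin λ(1 + cos λ) / (1 - cos²λ) = sin λ(1 + cos λ) / sin²λ = (1 + cos λ)/sin λ = LHS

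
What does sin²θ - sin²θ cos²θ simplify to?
sin²θ - sin²θ cos²θ = sin⁴θ (using Factoring)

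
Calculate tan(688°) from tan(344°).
tan(688°) = 2 tan 344° / (1 - tan²344°) = -0.6249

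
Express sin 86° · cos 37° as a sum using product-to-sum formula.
sin 86° cos 37° = (1/2)[sin(86°+37°) + sin(86°-37°)]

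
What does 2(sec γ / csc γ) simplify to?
2(sec γ / csc γ) = 2(tan γ) (using Reciprocal identities)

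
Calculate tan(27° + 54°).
tan(27° + 54°) = (tan 27° + tan 54°)/(1 - tan 27° tan 54°) = 6.314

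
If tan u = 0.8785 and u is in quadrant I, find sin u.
sin u = 0.66 (using tan²u + 1 = sec²u)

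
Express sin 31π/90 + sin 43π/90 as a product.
sin 31π/90 + sin 43π/90 = 2 sin(37π/90) cos(-π/15)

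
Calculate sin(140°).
sin(140°) = 0.6428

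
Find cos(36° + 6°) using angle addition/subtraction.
cos(36° + 6°) = cos 36° cos 6° - sin 36° sin 6° = 0.7431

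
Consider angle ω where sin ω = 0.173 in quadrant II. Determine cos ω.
cos ω = ±√(1 - sin²ω) = -0.9849 (negative in QII)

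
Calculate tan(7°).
tan(7°) = 0.1228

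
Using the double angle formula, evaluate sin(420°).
sin(420°) = 2 sin 210° cos 210° = √3/2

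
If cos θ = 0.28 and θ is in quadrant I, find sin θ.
sin θ = 0.96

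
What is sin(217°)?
sin(217°) = -0.6018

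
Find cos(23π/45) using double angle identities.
cos(23π/45) = cos²23π/90 - sin²23π/90 = -0.0349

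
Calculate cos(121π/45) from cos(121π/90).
cos(121π/45) = cos²121π/90 - sin²121π/90 = -0.5592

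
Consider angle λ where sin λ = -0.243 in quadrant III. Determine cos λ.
cos λ = ±√(1 - sin²λ) = -0.97 (negative in QIII)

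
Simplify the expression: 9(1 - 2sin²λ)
9(1 - 2sin²λ) = 9(cos(2λ)) (using Double angle)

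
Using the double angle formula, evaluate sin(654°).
sin(654°) = 2 sin 327° cos 327° = -0.9135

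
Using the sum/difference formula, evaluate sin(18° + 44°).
sin(18° + 44°) = sin 18° cos 44° + cos 18° sin 44° = 0.8829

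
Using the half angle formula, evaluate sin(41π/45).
sin(41π/45) = √((1 - cos 82π/45)/2) = 0.2756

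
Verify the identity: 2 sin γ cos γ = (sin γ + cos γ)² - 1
RHS = sin²γ + 2 sin γ cos γ + cos²γ - 1 = (sin²γ + cos²γ) + 2 sin γ cos γ - 1 = 1 + 2 sin γ cos γ - 1 = 2 sin γ cos γ = LHS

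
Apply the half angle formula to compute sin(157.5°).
sin(157.5°) = √((1 - cos 315°)/2) = √(2-√2)/2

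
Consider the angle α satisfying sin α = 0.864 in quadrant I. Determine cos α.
cos α = √(1 - sin²α) = 0.5035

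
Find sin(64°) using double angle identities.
sin(64°) = 2 sin 32° cos 32° = 0.8988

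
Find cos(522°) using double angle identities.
cos(522°) = 2cos²261° - 1 = -0.9511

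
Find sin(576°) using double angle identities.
sin(576°) = 2 sin 288° cos 288° = -0.5878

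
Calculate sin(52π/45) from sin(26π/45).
sin(52π/45) = 2 sin 26π/45 cos 26π/45 = -0.4695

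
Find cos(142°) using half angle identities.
cos(142°) = -√((1 + cos 284°)/2) = -0.788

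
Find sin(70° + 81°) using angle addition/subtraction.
sin(70° + 81°) = sin 70° cos 81° + cos 70° sin 81° = 0.4848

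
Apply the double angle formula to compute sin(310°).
sin(310°) = 2 sin 155° cos 155° = -0.766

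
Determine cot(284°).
cot(284°) = -0.2493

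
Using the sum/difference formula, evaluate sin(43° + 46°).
sin(43° + 46°) = sin 43° cos 46° + cos 43° sin 46° = 0.9998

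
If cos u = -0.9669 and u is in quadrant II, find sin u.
sin u = 0.2552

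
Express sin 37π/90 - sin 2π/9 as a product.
sin 37π/90 - sin 2π/9 = 2 cos(19π/60) sin(17π/180)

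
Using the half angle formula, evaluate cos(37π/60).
cos(37π/60) = -√((1 + cos 37π/30)/2) = -0.3584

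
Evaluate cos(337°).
cos(337°) = 0.9205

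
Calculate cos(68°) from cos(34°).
cos(68°) = cos²34° - sin²34° = 0.3746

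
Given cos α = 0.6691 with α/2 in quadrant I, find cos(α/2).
cos(α/2) = ±√((1 + cos α)/2); positive since α/2 ∈ QI, so cos(α/2) = 0.9135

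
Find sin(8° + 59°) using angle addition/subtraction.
sin(8° + 59°) = sin 8° cos 59° + cos 8° sin 59° = 0.9205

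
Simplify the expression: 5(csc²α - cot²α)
5(csc²α - cot²α) = 5 (using Pythagorean identity)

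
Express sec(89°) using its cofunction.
sec(89°) = csc(90° - 89°) = csc(1°)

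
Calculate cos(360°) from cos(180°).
cos(360°) = cos²180° - sin²180° = 1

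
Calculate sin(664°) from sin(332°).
sin(664°) = 2 sin 332° cos 332° = -0.829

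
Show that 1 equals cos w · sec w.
RHS = cos w · (1/cos w) = 1 = LHS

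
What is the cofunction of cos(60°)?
cos(60°) = sin(90° - 60°) = sin(30°)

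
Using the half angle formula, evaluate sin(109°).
sin(109°) = √((1 - cos 218°)/2) = 0.9455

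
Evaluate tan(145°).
tan(145°) = -0.7002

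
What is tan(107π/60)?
tan(107π/60) = -0.8098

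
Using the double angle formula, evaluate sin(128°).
sin(128°) = 2 sin 64° cos 64° = 0.788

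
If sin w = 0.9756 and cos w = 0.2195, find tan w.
tan w = sin w / cos w = 4.445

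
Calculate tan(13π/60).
tan(13π/60) = 0.8098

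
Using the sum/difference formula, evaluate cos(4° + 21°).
cos(4° + 21°) = cos 4° cos 21° - sin 4° sin 21° = 0.9063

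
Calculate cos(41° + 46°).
cos(41° + 46°) = cos 41° cos 46° - sin 41° sin 46° = 0.05234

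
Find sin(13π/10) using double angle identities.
sin(13π/10) = 2 sin 13π/20 cos 13π/20 = -0.809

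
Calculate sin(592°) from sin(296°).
sin(592°) = 2 sin 296° cos 296° = -0.788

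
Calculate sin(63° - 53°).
sin(63° - 53°) = sin 63° cos 53° - cos 63° sin 53° = 0.1736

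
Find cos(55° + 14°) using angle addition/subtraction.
cos(55° + 14°) = cos 55° cos 14° - sin 55° sin 14° = 0.3584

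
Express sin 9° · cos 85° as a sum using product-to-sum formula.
sin 9° cos 85° = (1/2)[sin(9°+85°) + sin(9°-85°)]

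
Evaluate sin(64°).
sin(64°) = 0.8988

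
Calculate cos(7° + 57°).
cos(7° + 57°) = cos 7° cos 57° - sin 7° sin 57° = 0.4384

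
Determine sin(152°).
sin(152°) = 0.4695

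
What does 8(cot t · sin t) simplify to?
8(cot t · sin t) = 8(cos t) (using Quotient identity)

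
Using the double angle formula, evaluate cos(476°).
cos(476°) = cos²238° - sin²238° = -0.4384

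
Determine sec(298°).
sec(298°) = 2.13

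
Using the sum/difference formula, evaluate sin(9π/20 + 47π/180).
sin(9π/20 + 47π/180) = sin 9π/20 cos 47π/180 + cos 9π/20 sin 47π/180 = 0.788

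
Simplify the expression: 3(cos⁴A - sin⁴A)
3(cos⁴A - sin⁴A) = 3(cos(2A)) (using Factoring + double angle)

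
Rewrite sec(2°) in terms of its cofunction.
sec(2°) = csc(90° - 2°) = csc(88°)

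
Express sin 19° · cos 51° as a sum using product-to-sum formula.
sin 19° cos 51° = (1/2)[sin(19°+51°) + sin(19°-51°)]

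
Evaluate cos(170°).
cos(170°) = -0.9848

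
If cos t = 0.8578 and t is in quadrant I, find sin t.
sin t = 0.514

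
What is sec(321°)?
sec(321°) = 1.287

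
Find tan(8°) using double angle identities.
tan(8°) = 2 tan 4° / (1 - tan²4°) = 0.1405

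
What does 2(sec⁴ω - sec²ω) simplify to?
2(sec⁴ω - sec²ω) = 2(tan⁴ω + tan²ω) (using Pythagorean)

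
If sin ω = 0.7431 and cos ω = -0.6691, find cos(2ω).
cos(2ω) = cos²ω - sin²ω = -0.1045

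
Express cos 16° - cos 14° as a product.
cos 16° - cos 14° = -2 sin(15°) sin(1°)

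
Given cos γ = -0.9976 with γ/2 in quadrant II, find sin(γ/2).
sin(γ/2) = ±√((1 - cos γ)/2); positive since γ/2 ∈ QII, so sin(γ/2) = 0.9994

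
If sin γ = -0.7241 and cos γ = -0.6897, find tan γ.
tan γ = sin γ / cos γ = 1.05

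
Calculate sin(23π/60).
sin(23π/60) = 0.9336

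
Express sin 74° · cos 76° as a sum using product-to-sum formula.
sin 74° cos 76° = (1/2)[sin(74°+76°) + sin(74°-76°)]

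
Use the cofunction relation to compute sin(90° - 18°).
sin(90° - 18°) = cos(18°) = 0.9511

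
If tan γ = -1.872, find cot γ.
cot γ = 1/tan γ = -0.5342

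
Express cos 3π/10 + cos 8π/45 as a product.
cos 3π/10 + cos 8π/45 = 2 cos(43π/180) cos(11π/180)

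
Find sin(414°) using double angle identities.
sin(414°) = 2 sin 207° cos 207° = 0.809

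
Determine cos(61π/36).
cos(61π/36) = 0.5736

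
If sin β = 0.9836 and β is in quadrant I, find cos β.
cos β = 0.1804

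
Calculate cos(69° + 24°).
cos(69° + 24°) = cos 69° cos 24° - sin 69° sin 24° = -0.05234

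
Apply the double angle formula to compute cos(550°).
cos(550°) = cos²275° - sin²275° = -0.9848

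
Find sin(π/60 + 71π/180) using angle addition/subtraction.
sin(π/60 + 71π/180) = sin π/60 cos 71π/180 + cos π/60 sin 71π/180 = 0.9613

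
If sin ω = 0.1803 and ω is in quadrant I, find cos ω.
cos ω = 0.9836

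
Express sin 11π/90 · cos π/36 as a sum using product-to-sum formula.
sin 11π/90 cos π/36 = (1/2)[sin(11π/90+π/36) + sin(11π/90-π/36)]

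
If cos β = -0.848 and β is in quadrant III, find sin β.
sin β = -0.53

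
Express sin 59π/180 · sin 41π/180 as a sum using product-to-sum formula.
sin 59π/180 sin 41π/180 = (1/2)[cos(59π/180-41π/180) - cos(59π/180+41π/180)]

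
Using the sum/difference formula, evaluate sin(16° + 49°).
sin(16° + 49°) = sin 16° cos 49° + cos 16° sin 49° = 0.9063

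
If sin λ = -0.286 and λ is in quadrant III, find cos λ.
cos λ = -0.9582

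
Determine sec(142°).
sec(142°) = -1.269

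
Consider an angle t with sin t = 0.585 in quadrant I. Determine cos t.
cos t = √(1 - sin²t) = 0.811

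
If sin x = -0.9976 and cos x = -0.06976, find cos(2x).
cos(2x) = cos²x - sin²x = -0.9903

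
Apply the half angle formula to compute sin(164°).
sin(164°) = √((1 - cos 328°)/2) = 0.2756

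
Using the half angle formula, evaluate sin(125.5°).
sin(125.5°) = √((1 - cos 251°)/2) = 0.8141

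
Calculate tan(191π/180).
tan(191π/180) = 0.1944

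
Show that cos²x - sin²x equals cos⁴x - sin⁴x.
RHS = (cos²x - sin²x)(cos²x + sin²x) = (cos²x - sin²x) · 1 = cos²x - sin²x = LHS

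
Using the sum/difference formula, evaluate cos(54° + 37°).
cos(54° + 37°) = cos 54° cos 37° - sin 54° sin 37° = -0.01745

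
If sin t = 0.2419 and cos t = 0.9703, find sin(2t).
sin(2t) = 2 sin t cos t = 0.4694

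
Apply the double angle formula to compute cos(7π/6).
cos(7π/6) = cos²7π/12 - sin²7π/12 = -√3/2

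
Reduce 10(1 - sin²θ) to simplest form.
10(1 - sin²θ) = 10(cos²θ) (using Pythagorean identity)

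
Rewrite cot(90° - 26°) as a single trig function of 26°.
cot(90° - 26°) = tan(26°)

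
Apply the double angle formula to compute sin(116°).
sin(116°) = 2 sin 58° cos 58° = 0.8988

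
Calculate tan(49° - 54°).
tan(49° - 54°) = (tan 49° - tan 54°)/(1 + tan 49° tan 54°) = -0.08749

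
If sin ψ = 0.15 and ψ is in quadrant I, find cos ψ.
cos ψ = 0.9887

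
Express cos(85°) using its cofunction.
cos(85°) = sin(90° - 85°) = sin(5°)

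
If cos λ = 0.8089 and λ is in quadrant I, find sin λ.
sin λ = 0.5879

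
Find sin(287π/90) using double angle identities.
sin(287π/90) = 2 sin 287π/180 cos 287π/180 = -0.5592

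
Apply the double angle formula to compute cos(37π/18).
cos(37π/18) = cos²37π/36 - sin²37π/36 = 0.9848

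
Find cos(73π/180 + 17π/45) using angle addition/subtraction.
cos(73π/180 + 17π/45) = cos 73π/180 cos 17π/45 - sin 73π/180 sin 17π/45 = -0.7771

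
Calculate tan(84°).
tan(84°) = 9.514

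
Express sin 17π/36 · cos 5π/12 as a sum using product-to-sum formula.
sin 17π/36 cos 5π/12 = (1/2)[sin(17π/36+5π/12) + sin(17π/36-5π/12)]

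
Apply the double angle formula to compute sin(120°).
sin(120°) = 2 sin 60° cos 60° = √3/2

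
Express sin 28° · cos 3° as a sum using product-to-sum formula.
sin 28° cos 3° = (1/2)[sin(28°+3°) + sin(28°-3°)]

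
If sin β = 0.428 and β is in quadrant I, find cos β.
cos β = 0.9038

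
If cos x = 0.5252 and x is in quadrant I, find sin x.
sin x = 0.851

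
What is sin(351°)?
sin(351°) = -0.1564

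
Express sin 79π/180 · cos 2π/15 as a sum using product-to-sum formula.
sin 79π/180 cos 2π/15 = (1/2)[sin(79π/180+2π/15) + sin(79π/180-2π/15)]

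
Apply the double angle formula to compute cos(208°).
cos(208°) = cos²104° - sin²104° = -0.8829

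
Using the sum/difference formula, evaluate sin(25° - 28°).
sin(25° - 28°) = sin 25° cos 28° - cos 25° sin 28° = -0.05234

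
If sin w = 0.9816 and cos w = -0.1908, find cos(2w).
cos(2w) = cos²w - sin²w = -0.9271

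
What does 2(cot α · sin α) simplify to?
2(cot α · sin α) = 2(cos α) (using Quotient identity)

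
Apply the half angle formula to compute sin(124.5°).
sin(124.5°) = √((1 - cos 249°)/2) = 0.8241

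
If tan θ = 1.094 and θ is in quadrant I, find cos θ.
cos θ = 0.6747 (using tan²θ + 1 = sec²θ)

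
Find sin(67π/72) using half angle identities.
sin(67π/72) = √((1 - cos 67π/36)/2) = 0.2164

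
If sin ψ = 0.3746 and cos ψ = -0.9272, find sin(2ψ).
sin(2ψ) = 2 sin ψ cos ψ = -0.6947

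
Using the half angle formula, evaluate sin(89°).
sin(89°) = √((1 - cos 178°)/2) = 0.9998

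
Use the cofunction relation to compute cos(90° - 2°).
cos(90° - 2°) = sin(2°) = 0.0349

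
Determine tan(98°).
tan(98°) = -7.115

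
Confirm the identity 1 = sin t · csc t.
RHS = sin t · (1/sin t) = 1 = LHS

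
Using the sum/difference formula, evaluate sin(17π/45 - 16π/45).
sin(17π/45 - 16π/45) = sin 17π/45 cos 16π/45 - cos 17π/45 sin 16π/45 = 0.06976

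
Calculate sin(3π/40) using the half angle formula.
sin(3π/40) = √((1 - cos 3π/20)/2) = 0.2334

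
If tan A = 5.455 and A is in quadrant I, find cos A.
cos A = 0.1803 (using tan²A + 1 = sec²A)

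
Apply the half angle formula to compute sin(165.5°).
sin(165.5°) = √((1 - cos 331°)/2) = 0.2504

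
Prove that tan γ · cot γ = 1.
LHS = (sin γ/cos γ) · (cos γ/sin γ) = 1 = RHS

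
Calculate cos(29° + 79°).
cos(29° + 79°) = cos 29° cos 79° - sin 29° sin 79° = -0.309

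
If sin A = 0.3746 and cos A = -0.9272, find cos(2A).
cos(2A) = cos²A - sin²A = 0.7194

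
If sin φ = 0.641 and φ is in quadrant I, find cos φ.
cos φ = 0.7675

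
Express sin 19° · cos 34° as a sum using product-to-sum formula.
sin 19° cos 34° = (1/2)[sin(19°+34°) + sin(19°-34°)]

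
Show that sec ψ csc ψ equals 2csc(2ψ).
RHS = 2/sin(2ψ) = 2/(2 sin ψ cos ψ) = 1/(sin ψ cos ψ) = (1/cos ψ)(1/sin ψ) = sec ψ csc ψ = LHS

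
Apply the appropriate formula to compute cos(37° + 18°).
cos(37° + 18°) = cos 37° cos 18° - sin 37° sin 18° = 0.5736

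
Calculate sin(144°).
sin(144°) = 0.5878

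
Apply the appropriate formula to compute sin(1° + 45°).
sin(1° + 45°) = sin 1° cos 45° + cos 1° sin 45° = 0.7193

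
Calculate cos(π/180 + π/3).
cos(π/180 + π/3) = cos π/180 cos π/3 - sin π/180 sin π/3 = 0.4848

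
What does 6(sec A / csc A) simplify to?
6(sec A / csc A) = 6(tan A) (using Reciprocal identities)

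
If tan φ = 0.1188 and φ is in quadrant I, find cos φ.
cos φ = 0.993 (using tan²φ + 1 = sec²φ)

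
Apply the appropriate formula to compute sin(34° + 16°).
sin(34° + 16°) = sin 34° cos 16° + cos 34° sin 16° = 0.766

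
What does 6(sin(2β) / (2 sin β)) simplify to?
6(sin(2β) / (2 sin β)) = 6(cos β) (using Double angle)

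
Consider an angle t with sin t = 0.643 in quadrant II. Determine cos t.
cos t = ±√(1 - sin²t) = -0.7659 (negative in QII)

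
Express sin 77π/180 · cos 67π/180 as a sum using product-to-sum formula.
sin 77π/180 cos 67π/180 = (1/2)[sin(77π/180+67π/180) + sin(77π/180-67π/180)]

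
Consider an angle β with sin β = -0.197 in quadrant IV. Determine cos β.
cos β = √(1 - sin²β) = 0.9804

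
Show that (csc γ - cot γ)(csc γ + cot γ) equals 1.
LHS = csc²γ - cot²γ = (1 + cot²γ) - cot²γ = 1 = RHS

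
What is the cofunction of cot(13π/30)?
cot(13π/30) = tan(π/2 - 13π/30) = tan(π/15)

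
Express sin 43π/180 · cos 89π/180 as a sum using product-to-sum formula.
sin 43π/180 cos 89π/180 = (1/2)[sin(43π/180+89π/180) + sin(43π/180-89π/180)]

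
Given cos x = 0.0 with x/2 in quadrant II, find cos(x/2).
cos(x/2) = ±√((1 + cos x)/2); negative since x/2 ∈ QII, so cos(x/2) = -√2/2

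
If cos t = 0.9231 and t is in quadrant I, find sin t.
sin t = 0.3846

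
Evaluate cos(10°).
cos(10°) = 0.9848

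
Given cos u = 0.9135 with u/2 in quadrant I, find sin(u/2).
sin(u/2) = ±√((1 - cos u)/2); positive since u/2 ∈ QI, so sin(u/2) = 0.208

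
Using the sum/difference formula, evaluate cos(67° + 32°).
cos(67° + 32°) = cos 67° cos 32° - sin 67° sin 32° = -0.1564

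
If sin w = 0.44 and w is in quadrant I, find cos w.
cos w = 0.898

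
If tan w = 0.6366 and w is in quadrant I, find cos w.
cos w = 0.8436 (using tan²w + 1 = sec²w)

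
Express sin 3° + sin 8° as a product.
sin 3° + sin 8° = 2 sin(5.5°) cos(-2.5°)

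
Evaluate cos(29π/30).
cos(29π/30) = -0.9945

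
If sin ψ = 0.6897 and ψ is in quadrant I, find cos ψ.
cos ψ = 0.7241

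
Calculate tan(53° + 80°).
tan(53° + 80°) = (tan 53° + tan 80°)/(1 - tan 53° tan 80°) = -1.072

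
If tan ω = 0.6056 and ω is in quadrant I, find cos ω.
cos ω = 0.8554 (using tan²ω + 1 = sec²ω)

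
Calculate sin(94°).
sin(94°) = 0.9976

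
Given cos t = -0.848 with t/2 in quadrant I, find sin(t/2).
sin(t/2) = ±√((1 - cos t)/2); positive since t/2 ∈ QI, so sin(t/2) = 0.9612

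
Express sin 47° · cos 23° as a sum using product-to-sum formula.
sin 47° cos 23° = (1/2)[sin(47°+23°) + sin(47°-23°)]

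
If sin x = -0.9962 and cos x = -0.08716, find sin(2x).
sin(2x) = 2 sin x cos x = 0.1737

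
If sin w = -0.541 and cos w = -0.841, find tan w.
tan w = sin w / cos w = 0.6433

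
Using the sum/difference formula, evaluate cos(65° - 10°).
cos(65° - 10°) = cos 65° cos 10° + sin 65° sin 10° = 0.5736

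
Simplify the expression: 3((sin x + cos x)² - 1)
3((sin x + cos x)² - 1) = 3(sin(2x)) (using Pythagorean + double angle)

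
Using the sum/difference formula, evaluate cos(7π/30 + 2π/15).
cos(7π/30 + 2π/15) = cos 7π/30 cos 2π/15 - sin 7π/30 sin 2π/15 = 0.4067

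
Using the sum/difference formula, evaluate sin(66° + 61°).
sin(66° + 61°) = sin 66° cos 61° + cos 66° sin 61° = 0.7986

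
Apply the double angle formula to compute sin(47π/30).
sin(47π/30) = 2 sin 47π/60 cos 47π/60 = -0.9781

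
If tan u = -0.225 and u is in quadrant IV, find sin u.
sin u = -0.2195 (using tan²u + 1 = sec²u)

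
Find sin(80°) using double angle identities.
sin(80°) = 2 sin 40° cos 40° = 0.9848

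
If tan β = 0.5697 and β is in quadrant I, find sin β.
sin β = 0.495 (using tan²β + 1 = sec²β)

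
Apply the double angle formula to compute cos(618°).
cos(618°) = cos²309° - sin²309° = -0.2079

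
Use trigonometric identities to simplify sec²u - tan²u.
sec²u - tan²u = 1 (using Pythagorean identity)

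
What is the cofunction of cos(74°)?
cos(74°) = sin(90° - 74°) = sin(16°)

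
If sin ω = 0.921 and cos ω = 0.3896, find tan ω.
tan ω = sin ω / cos ω = 2.364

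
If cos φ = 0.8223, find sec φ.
sec φ = 1/cos φ = 1.216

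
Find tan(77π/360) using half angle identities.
tan(77π/360) = sin 77π/180 / (1 + cos 77π/180) = 0.7954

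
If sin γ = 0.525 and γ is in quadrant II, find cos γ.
cos γ = -0.8511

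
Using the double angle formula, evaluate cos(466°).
cos(466°) = cos²233° - sin²233° = -0.2756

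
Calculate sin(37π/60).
sin(37π/60) = 0.9336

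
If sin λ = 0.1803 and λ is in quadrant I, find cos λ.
cos λ = 0.9836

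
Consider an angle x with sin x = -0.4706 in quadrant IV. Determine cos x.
cos x = √(1 - sin²x) = 0.8823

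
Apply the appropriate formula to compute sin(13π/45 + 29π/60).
sin(13π/45 + 29π/60) = sin 13π/45 cos 29π/60 + cos 13π/45 sin 29π/60 = 0.6561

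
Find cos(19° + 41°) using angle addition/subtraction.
cos(19° + 41°) = cos 19° cos 41° - sin 19° sin 41° = 1/2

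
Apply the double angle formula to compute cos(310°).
cos(310°) = cos²155° - sin²155° = 0.6428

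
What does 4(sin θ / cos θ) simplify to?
4(sin θ / cos θ) = 4(tan θ) (using Quotient identity)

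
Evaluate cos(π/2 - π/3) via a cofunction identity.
cos(π/2 - π/3) = sin(π/3) = √3/2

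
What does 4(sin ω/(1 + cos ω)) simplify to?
4(sin ω/(1 + cos ω)) = 4(tan(ω/2)) (using Half angle)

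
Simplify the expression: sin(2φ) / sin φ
sin(2φ) / sin φ = 2 cos φ (using Double angle)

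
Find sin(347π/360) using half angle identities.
sin(347π/360) = √((1 - cos 347π/180)/2) = 0.1132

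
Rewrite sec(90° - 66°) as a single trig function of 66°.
sec(90° - 66°) = csc(66°)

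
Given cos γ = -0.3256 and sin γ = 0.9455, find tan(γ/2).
tan(γ/2) = sin γ / (1 + cos γ) = 1.402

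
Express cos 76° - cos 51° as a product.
cos 76° - cos 51° = -2 sin(63.5°) sin(12.5°)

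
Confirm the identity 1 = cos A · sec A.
RHS = cos A · (1/cos A) = 1 = LHS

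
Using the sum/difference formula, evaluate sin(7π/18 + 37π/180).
sin(7π/18 + 37π/180) = sin 7π/18 cos 37π/180 + cos 7π/18 sin 37π/180 = 0.9563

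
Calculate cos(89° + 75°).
cos(89° + 75°) = cos 89° cos 75° - sin 89° sin 75° = -0.9613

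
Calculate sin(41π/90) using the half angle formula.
sin(41π/90) = √((1 - cos 41π/45)/2) = 0.9903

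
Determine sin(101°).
sin(101°) = 0.9816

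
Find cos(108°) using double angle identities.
cos(108°) = cos²54° - sin²54° = -0.309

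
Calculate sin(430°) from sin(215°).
sin(430°) = 2 sin 215° cos 215° = 0.9397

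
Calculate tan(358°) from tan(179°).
tan(358°) = 2 tan 179° / (1 - tan²179°) = -0.03492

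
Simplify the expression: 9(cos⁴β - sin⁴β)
9(cos⁴β - sin⁴β) = 9(cos(2β)) (using Factoring + double angle)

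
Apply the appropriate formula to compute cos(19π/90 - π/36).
cos(19π/90 - π/36) = cos 19π/90 cos π/36 + sin 19π/90 sin π/36 = 0.8387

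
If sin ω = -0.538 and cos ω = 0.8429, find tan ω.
tan ω = sin ω / cos ω = -0.6383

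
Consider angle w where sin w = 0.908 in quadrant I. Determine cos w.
cos w = √(1 - sin²w) = 0.419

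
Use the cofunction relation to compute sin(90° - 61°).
sin(90° - 61°) = cos(61°) = 0.4848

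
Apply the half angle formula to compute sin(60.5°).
sin(60.5°) = √((1 - cos 121°)/2) = 0.8704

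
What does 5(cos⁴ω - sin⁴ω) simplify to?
5(cos⁴ω - sin⁴ω) = 5(cos(2ω)) (using Factoring + double angle)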